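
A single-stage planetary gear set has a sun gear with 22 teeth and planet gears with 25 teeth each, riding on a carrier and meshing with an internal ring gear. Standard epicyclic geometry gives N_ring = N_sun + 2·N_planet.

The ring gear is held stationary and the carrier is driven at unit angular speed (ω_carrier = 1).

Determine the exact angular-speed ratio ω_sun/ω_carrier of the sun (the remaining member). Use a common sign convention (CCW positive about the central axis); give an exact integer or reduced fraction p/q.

47/11

N_ring = 22 + 2·25 = 72
22(ω_s−ω_c) = −72(ω_r−ω_c),  ω_r=0, ω_c=1
ω_s = 1 − (72/22)(0−1) = 47/11
ω_s/ω_c = 47/11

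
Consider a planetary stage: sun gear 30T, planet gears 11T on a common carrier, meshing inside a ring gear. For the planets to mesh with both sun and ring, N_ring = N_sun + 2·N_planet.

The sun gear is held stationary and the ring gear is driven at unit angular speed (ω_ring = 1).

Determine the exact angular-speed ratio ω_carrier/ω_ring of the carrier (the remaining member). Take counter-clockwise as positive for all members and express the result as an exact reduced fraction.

N_ring = 30 + 2·11 = 52
30(ω_s−ω_c) = −52(ω_r−ω_c),  ω_s=0, ω_r=1
30(0−ω_c) = −52(1−ω_c)  ⇒  82ω_c = 52  ⇒  ω_c = 26/41
ω_c/ω_r = 26/41

26/41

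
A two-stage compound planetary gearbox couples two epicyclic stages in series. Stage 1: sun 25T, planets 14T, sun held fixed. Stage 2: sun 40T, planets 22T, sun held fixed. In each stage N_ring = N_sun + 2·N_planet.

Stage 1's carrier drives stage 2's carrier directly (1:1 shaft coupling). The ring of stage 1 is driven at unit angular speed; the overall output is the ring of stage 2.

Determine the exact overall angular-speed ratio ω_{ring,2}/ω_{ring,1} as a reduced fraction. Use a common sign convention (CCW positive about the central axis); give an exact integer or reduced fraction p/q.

1643/1638

Stage 1: N_ring = 25 + 2·14 = 53
Stage 1: 25(ω_s−ω_c) = −53(ω_r−ω_c),  ω_s=0, ω_r=1
Stage 1: 25(0−ω_c) = −53(1−ω_c)  ⇒  78ω_c = 53  ⇒  ω_c = 53/78
  ⇒ ω_c¹/ω_r¹ = 53/78
Stage 2: N_ring = 40 + 2·22 = 84
Stage 2: 40(ω_s−ω_c) = −84(ω_r−ω_c),  ω_s=0, ω_c=1
Stage 2: ω_r = 1 − (40/84)(0−1) = 31/21
  ⇒ ω_r²/ω_c² = 31/21
Coupling ω_c² = ω_c¹ ⇒ overall = 53/78 × 31/21 = 1643/1638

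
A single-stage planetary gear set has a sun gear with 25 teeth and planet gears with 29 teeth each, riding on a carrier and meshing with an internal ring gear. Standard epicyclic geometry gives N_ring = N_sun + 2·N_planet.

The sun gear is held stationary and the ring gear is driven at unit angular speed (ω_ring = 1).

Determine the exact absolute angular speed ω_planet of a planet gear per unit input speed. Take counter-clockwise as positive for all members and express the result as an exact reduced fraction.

83/58

N_ring = 25 + 2·29 = 83
25(ω_s−ω_c) = −83(ω_r−ω_c),  ω_s=0, ω_r=1
25(0−ω_c) = −83(1−ω_c)  ⇒  108ω_c = 83  ⇒  ω_c = 83/108
sun–planet: 25·(0−83/108) = −29·(ω_p−ω_c)  ⇒  ω_p−ω_c = −(25/29)·(-83/108) = 2075/3132
ω_p = 83/108 + 2075/3132 = 83/58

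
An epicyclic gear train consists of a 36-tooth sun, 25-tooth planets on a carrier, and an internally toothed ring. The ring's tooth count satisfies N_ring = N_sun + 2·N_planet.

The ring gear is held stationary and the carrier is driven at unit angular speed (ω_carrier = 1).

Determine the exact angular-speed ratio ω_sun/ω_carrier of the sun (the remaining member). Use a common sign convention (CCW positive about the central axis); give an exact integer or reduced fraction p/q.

N_ring = 36 + 2·25 = 86
36(ω_s−ω_c) = −86(ω_r−ω_c),  ω_r=0, ω_c=1
ω_s = 1 − (86/36)(0−1) = 61/18
ω_s/ω_c = 61/18

61/18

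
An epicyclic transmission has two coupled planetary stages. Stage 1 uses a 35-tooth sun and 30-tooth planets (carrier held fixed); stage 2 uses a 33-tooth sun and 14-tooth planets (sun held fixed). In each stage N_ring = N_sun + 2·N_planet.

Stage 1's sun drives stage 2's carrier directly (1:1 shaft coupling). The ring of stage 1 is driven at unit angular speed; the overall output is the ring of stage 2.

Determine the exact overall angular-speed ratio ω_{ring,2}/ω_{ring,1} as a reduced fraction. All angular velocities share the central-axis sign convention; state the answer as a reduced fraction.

-1786/427

Stage 1: N_ring = 35 + 2·30 = 95
Stage 1: 35(ω_s−ω_c) = −95(ω_r−ω_c),  ω_c=0, ω_r=1
Stage 1: ω_s = 0 − (95/35)(1−0) = -19/7
  ⇒ ω_s¹/ω_r¹ = -19/7
Stage 2: N_ring = 33 + 2·14 = 61
Stage 2: 33(ω_s−ω_c) = −61(ω_r−ω_c),  ω_s=0, ω_c=1
Stage 2: ω_r = 1 − (33/61)(0−1) = 94/61
  ⇒ ω_r²/ω_c² = 94/61
Coupling ω_c² = ω_s¹ ⇒ overall = -19/7 × 94/61 = -1786/427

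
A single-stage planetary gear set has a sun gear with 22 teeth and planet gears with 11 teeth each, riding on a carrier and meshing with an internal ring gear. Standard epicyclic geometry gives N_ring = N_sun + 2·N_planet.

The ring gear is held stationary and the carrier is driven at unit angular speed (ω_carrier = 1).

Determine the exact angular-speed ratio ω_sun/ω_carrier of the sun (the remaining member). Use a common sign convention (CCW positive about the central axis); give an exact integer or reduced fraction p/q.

3

N_ring = 22 + 2·11 = 44
22(ω_s−ω_c) = −44(ω_r−ω_c),  ω_r=0, ω_c=1
ω_s = 1 − (44/22)(0−1) = 3
ω_s/ω_c = 3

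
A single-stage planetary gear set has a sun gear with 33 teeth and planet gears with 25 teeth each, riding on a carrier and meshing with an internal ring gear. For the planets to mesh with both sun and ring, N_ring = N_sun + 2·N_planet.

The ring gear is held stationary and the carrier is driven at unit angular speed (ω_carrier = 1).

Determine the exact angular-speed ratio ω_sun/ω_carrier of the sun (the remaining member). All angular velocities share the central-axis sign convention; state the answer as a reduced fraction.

N_ring = 33 + 2·25 = 83
33(ω_s−ω_c) = −83(ω_r−ω_c),  ω_r=0, ω_c=1
ω_s = 1 − (83/33)(0−1) = 116/33
ω_s/ω_c = 116/33

116/33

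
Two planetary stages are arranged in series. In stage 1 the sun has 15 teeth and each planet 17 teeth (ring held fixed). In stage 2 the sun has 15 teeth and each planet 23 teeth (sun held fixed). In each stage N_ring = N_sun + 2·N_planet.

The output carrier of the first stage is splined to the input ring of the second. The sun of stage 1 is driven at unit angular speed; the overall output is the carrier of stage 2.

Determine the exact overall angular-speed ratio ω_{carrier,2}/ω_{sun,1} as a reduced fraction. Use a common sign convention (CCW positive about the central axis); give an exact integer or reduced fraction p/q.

Stage 1: N_ring = 15 + 2·17 = 49
Stage 1: 15(ω_s−ω_c) = −49(ω_r−ω_c),  ω_r=0, ω_s=1
Stage 1: 15(1−ω_c) = −49(0−ω_c)  ⇒  64ω_c = 15  ⇒  ω_c = 15/64
  ⇒ ω_c¹/ω_s¹ = 15/64
Stage 2: N_ring = 15 + 2·23 = 61
Stage 2: 15(ω_s−ω_c) = −61(ω_r−ω_c),  ω_s=0, ω_r=1
Stage 2: 15(0−ω_c) = −61(1−ω_c)  ⇒  76ω_c = 61  ⇒  ω_c = 61/76
  ⇒ ω_c²/ω_r² = 61/76
Coupling ω_r² = ω_c¹ ⇒ overall = 15/64 × 61/76 = 915/4864

915/4864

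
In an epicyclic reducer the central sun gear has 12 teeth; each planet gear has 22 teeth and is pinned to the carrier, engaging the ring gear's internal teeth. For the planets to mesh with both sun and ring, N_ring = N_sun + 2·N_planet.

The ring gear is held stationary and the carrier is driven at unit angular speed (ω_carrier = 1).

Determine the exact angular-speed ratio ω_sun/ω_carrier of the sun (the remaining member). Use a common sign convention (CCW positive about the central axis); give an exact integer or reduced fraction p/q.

17/3

N_ring = 12 + 2·22 = 56
12(ω_s−ω_c) = −56(ω_r−ω_c),  ω_r=0, ω_c=1
ω_s = 1 − (56/12)(0−1) = 17/3
ω_s/ω_c = 17/3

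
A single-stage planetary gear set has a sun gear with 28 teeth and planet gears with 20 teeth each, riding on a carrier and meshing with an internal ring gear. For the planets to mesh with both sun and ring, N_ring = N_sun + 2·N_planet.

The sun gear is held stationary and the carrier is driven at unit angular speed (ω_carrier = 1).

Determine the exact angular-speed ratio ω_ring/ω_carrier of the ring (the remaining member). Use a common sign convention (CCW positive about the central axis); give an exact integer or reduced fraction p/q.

N_ring = 28 + 2·20 = 68
28(ω_s−ω_c) = −68(ω_r−ω_c),  ω_s=0, ω_c=1
ω_r = 1 − (28/68)(0−1) = 24/17
ω_r/ω_c = 24/17

24/17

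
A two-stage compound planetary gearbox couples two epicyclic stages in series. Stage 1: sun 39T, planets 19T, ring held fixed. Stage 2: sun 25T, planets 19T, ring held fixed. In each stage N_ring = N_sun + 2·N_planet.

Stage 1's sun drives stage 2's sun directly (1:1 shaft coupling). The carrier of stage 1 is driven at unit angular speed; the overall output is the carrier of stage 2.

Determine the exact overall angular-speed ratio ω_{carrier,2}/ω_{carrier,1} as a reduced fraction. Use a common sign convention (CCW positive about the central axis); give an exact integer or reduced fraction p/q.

725/858

Stage 1: N_ring = 39 + 2·19 = 77
Stage 1: 39(ω_s−ω_c) = −77(ω_r−ω_c),  ω_r=0, ω_c=1
Stage 1: ω_s = 1 − (77/39)(0−1) = 116/39
  ⇒ ω_s¹/ω_c¹ = 116/39
Stage 2: N_ring = 25 + 2·19 = 63
Stage 2: 25(ω_s−ω_c) = −63(ω_r−ω_c),  ω_r=0, ω_s=1
Stage 2: 25(1−ω_c) = −63(0−ω_c)  ⇒  88ω_c = 25  ⇒  ω_c = 25/88
  ⇒ ω_c²/ω_s² = 25/88
Coupling ω_s² = ω_s¹ ⇒ overall = 116/39 × 25/88 = 725/858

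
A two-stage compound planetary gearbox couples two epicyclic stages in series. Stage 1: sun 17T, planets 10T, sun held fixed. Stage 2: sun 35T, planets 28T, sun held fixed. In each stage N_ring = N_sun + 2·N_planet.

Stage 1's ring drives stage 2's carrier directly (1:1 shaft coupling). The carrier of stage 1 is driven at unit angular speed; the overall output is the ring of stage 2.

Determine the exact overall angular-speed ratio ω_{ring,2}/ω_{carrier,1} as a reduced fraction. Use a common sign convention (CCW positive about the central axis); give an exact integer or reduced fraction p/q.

972/481

Stage 1: N_ring = 17 + 2·10 = 37
Stage 1: 17(ω_s−ω_c) = −37(ω_r−ω_c),  ω_s=0, ω_c=1
Stage 1: ω_r = 1 − (17/37)(0−1) = 54/37
  ⇒ ω_r¹/ω_c¹ = 54/37
Stage 2: N_ring = 35 + 2·28 = 91
Stage 2: 35(ω_s−ω_c) = −91(ω_r−ω_c),  ω_s=0, ω_c=1
Stage 2: ω_r = 1 − (35/91)(0−1) = 18/13
  ⇒ ω_r²/ω_c² = 18/13
Coupling ω_c² = ω_r¹ ⇒ overall = 54/37 × 18/13 = 972/481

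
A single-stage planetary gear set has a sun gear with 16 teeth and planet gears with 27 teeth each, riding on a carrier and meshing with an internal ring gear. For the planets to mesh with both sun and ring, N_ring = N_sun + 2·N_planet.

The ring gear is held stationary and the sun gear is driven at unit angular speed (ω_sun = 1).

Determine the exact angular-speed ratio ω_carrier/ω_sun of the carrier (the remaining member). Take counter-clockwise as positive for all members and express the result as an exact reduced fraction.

N_ring = 16 + 2·27 = 70
16(ω_s−ω_c) = −70(ω_r−ω_c),  ω_r=0, ω_s=1
16(1−ω_c) = −70(0−ω_c)  ⇒  86ω_c = 16  ⇒  ω_c = 8/43
ω_c/ω_s = 8/43

8/43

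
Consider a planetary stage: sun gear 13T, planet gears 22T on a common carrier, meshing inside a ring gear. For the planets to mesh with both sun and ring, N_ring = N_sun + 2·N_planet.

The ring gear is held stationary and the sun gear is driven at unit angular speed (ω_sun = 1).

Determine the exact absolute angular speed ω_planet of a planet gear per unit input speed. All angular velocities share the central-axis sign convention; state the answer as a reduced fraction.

-13/44

N_ring = 13 + 2·22 = 57
13(ω_s−ω_c) = −57(ω_r−ω_c),  ω_r=0, ω_s=1
13(1−ω_c) = −57(0−ω_c)  ⇒  70ω_c = 13  ⇒  ω_c = 13/70
sun–planet: 13·(1−13/70) = −22·(ω_p−ω_c)  ⇒  ω_p−ω_c = −(13/22)·(57/70) = -741/1540
ω_p = 13/70 − 741/1540 = -13/44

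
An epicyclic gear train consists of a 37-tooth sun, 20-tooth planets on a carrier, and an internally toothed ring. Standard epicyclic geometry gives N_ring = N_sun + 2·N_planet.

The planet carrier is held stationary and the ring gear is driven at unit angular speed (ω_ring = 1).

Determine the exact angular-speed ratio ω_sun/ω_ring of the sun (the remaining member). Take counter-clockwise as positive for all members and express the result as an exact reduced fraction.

N_ring = 37 + 2·20 = 77
37(ω_s−ω_c) = −77(ω_r−ω_c),  ω_c=0, ω_r=1
ω_s = 0 − (77/37)(1−0) = -77/37
ω_s/ω_r = -77/37

-77/37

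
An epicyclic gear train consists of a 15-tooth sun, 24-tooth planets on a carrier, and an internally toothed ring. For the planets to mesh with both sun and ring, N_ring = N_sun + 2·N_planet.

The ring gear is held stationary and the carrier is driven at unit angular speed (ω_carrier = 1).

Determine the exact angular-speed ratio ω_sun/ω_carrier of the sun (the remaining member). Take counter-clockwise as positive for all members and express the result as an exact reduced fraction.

N_ring = 15 + 2·24 = 63
15(ω_s−ω_c) = −63(ω_r−ω_c),  ω_r=0, ω_c=1
ω_s = 1 − (63/15)(0−1) = 26/5
ω_s/ω_c = 26/5

26/5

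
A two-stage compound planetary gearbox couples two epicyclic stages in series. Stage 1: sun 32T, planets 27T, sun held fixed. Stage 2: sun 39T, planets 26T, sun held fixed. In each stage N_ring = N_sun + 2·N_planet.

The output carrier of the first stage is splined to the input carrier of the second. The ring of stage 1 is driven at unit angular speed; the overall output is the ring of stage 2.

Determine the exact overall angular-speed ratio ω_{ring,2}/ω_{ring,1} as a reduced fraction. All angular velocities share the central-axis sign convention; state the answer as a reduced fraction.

430/413

Stage 1: N_ring = 32 + 2·27 = 86
Stage 1: 32(ω_s−ω_c) = −86(ω_r−ω_c),  ω_s=0, ω_r=1
Stage 1: 32(0−ω_c) = −86(1−ω_c)  ⇒  118ω_c = 86  ⇒  ω_c = 43/59
  ⇒ ω_c¹/ω_r¹ = 43/59
Stage 2: N_ring = 39 + 2·26 = 91
Stage 2: 39(ω_s−ω_c) = −91(ω_r−ω_c),  ω_s=0, ω_c=1
Stage 2: ω_r = 1 − (39/91)(0−1) = 10/7
  ⇒ ω_r²/ω_c² = 10/7
Coupling ω_c² = ω_c¹ ⇒ overall = 43/59 × 10/7 = 430/413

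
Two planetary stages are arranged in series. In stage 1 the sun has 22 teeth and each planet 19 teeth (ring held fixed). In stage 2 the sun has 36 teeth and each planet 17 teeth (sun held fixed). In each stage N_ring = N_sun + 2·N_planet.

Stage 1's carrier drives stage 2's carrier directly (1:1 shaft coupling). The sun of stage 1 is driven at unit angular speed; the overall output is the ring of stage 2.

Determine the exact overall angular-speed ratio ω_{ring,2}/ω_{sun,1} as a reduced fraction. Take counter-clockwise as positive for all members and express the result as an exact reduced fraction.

Stage 1: N_ring = 22 + 2·19 = 60
Stage 1: 22(ω_s−ω_c) = −60(ω_r−ω_c),  ω_r=0, ω_s=1
Stage 1: 22(1−ω_c) = −60(0−ω_c)  ⇒  82ω_c = 22  ⇒  ω_c = 11/41
  ⇒ ω_c¹/ω_s¹ = 11/41
Stage 2: N_ring = 36 + 2·17 = 70
Stage 2: 36(ω_s−ω_c) = −70(ω_r−ω_c),  ω_s=0, ω_c=1
Stage 2: ω_r = 1 − (36/70)(0−1) = 53/35
  ⇒ ω_r²/ω_c² = 53/35
Coupling ω_c² = ω_c¹ ⇒ overall = 11/41 × 53/35 = 583/1435

583/1435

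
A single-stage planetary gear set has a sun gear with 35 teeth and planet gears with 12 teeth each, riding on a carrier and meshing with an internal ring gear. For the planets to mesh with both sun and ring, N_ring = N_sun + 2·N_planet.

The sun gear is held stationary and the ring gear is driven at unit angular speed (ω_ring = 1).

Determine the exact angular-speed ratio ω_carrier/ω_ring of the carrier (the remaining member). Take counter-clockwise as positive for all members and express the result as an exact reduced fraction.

N_ring = 35 + 2·12 = 59
35(ω_s−ω_c) = −59(ω_r−ω_c),  ω_s=0, ω_r=1
35(0−ω_c) = −59(1−ω_c)  ⇒  94ω_c = 59  ⇒  ω_c = 59/94
ω_c/ω_r = 59/94

59/94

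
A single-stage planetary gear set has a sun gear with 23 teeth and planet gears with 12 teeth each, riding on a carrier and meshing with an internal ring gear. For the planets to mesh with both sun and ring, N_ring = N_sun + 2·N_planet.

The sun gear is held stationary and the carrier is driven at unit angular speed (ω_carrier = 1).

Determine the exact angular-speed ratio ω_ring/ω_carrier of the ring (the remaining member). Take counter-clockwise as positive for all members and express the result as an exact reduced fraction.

N_ring = 23 + 2·12 = 47
23(ω_s−ω_c) = −47(ω_r−ω_c),  ω_s=0, ω_c=1
ω_r = 1 − (23/47)(0−1) = 70/47
ω_r/ω_c = 70/47

70/47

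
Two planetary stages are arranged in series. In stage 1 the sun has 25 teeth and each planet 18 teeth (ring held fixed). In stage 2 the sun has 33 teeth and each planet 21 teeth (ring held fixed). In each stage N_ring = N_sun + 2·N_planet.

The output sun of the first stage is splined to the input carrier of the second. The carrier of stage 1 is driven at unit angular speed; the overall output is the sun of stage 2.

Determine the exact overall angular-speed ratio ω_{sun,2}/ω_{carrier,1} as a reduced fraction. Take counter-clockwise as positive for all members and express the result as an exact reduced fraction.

Stage 1: N_ring = 25 + 2·18 = 61
Stage 1: 25(ω_s−ω_c) = −61(ω_r−ω_c),  ω_r=0, ω_c=1
Stage 1: ω_s = 1 − (61/25)(0−1) = 86/25
  ⇒ ω_s¹/ω_c¹ = 86/25
Stage 2: N_ring = 33 + 2·21 = 75
Stage 2: 33(ω_s−ω_c) = −75(ω_r−ω_c),  ω_r=0, ω_c=1
Stage 2: ω_s = 1 − (75/33)(0−1) = 36/11
  ⇒ ω_s²/ω_c² = 36/11
Coupling ω_c² = ω_s¹ ⇒ overall = 86/25 × 36/11 = 3096/275

3096/275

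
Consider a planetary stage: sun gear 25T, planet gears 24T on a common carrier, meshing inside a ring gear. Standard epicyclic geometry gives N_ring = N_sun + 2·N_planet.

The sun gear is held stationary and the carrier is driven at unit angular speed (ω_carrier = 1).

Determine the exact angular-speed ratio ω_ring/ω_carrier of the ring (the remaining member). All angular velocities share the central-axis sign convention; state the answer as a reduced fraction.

N_ring = 25 + 2·24 = 73
25(ω_s−ω_c) = −73(ω_r−ω_c),  ω_s=0, ω_c=1
ω_r = 1 − (25/73)(0−1) = 98/73
ω_r/ω_c = 98/73

98/73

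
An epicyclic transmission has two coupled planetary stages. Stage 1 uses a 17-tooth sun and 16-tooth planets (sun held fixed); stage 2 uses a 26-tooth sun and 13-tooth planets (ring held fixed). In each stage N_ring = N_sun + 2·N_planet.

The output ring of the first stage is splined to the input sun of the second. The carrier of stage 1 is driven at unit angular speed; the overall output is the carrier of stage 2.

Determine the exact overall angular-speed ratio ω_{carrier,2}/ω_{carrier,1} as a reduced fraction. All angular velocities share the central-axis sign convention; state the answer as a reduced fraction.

22/49

Stage 1: N_ring = 17 + 2·16 = 49
Stage 1: 17(ω_s−ω_c) = −49(ω_r−ω_c),  ω_s=0, ω_c=1
Stage 1: ω_r = 1 − (17/49)(0−1) = 66/49
  ⇒ ω_r¹/ω_c¹ = 66/49
Stage 2: N_ring = 26 + 2·13 = 52
Stage 2: 26(ω_s−ω_c) = −52(ω_r−ω_c),  ω_r=0, ω_s=1
Stage 2: 26(1−ω_c) = −52(0−ω_c)  ⇒  78ω_c = 26  ⇒  ω_c = 1/3
  ⇒ ω_c²/ω_s² = 1/3
Coupling ω_s² = ω_r¹ ⇒ overall = 66/49 × 1/3 = 22/49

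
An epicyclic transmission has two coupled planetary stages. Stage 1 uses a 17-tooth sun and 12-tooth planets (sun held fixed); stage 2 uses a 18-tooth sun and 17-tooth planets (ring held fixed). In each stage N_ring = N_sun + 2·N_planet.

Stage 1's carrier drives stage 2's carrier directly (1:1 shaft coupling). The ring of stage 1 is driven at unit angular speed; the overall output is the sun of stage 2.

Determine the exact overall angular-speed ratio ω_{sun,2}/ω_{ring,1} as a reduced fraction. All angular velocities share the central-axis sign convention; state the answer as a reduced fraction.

1435/522

Stage 1: N_ring = 17 + 2·12 = 41
Stage 1: 17(ω_s−ω_c) = −41(ω_r−ω_c),  ω_s=0, ω_r=1
Stage 1: 17(0−ω_c) = −41(1−ω_c)  ⇒  58ω_c = 41  ⇒  ω_c = 41/58
  ⇒ ω_c¹/ω_r¹ = 41/58
Stage 2: N_ring = 18 + 2·17 = 52
Stage 2: 18(ω_s−ω_c) = −52(ω_r−ω_c),  ω_r=0, ω_c=1
Stage 2: ω_s = 1 − (52/18)(0−1) = 35/9
  ⇒ ω_s²/ω_c² = 35/9
Coupling ω_c² = ω_c¹ ⇒ overall = 41/58 × 35/9 = 1435/522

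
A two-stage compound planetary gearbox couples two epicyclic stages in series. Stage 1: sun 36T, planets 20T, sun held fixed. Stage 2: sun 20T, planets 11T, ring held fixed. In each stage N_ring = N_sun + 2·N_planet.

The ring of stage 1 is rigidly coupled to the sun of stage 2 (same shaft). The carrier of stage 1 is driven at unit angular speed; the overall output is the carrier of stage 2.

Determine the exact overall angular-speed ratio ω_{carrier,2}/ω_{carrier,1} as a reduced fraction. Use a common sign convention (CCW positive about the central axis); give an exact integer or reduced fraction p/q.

280/589

Stage 1: N_ring = 36 + 2·20 = 76
Stage 1: 36(ω_s−ω_c) = −76(ω_r−ω_c),  ω_s=0, ω_c=1
Stage 1: ω_r = 1 − (36/76)(0−1) = 28/19
  ⇒ ω_r¹/ω_c¹ = 28/19
Stage 2: N_ring = 20 + 2·11 = 42
Stage 2: 20(ω_s−ω_c) = −42(ω_r−ω_c),  ω_r=0, ω_s=1
Stage 2: 20(1−ω_c) = −42(0−ω_c)  ⇒  62ω_c = 20  ⇒  ω_c = 10/31
  ⇒ ω_c²/ω_s² = 10/31
Coupling ω_s² = ω_r¹ ⇒ overall = 28/19 × 10/31 = 280/589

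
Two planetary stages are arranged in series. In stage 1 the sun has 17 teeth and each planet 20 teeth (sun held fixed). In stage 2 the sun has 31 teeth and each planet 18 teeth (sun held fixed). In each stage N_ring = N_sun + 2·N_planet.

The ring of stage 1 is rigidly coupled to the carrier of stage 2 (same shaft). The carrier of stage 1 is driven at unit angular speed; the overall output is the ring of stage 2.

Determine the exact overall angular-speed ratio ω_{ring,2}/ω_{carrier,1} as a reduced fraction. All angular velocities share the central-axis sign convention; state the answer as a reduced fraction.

Stage 1: N_ring = 17 + 2·20 = 57
Stage 1: 17(ω_s−ω_c) = −57(ω_r−ω_c),  ω_s=0, ω_c=1
Stage 1: ω_r = 1 − (17/57)(0−1) = 74/57
  ⇒ ω_r¹/ω_c¹ = 74/57
Stage 2: N_ring = 31 + 2·18 = 67
Stage 2: 31(ω_s−ω_c) = −67(ω_r−ω_c),  ω_s=0, ω_c=1
Stage 2: ω_r = 1 − (31/67)(0−1) = 98/67
  ⇒ ω_r²/ω_c² = 98/67
Coupling ω_c² = ω_r¹ ⇒ overall = 74/57 × 98/67 = 7252/3819

7252/3819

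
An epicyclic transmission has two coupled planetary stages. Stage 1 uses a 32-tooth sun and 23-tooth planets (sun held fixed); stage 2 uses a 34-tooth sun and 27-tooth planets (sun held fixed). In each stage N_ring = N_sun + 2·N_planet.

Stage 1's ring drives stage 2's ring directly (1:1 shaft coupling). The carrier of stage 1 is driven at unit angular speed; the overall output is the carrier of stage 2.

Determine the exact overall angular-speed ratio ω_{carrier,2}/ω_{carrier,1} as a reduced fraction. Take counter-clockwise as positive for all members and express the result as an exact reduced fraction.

Stage 1: N_ring = 32 + 2·23 = 78
Stage 1: 32(ω_s−ω_c) = −78(ω_r−ω_c),  ω_s=0, ω_c=1
Stage 1: ω_r = 1 − (32/78)(0−1) = 55/39
  ⇒ ω_r¹/ω_c¹ = 55/39
Stage 2: N_ring = 34 + 2·27 = 88
Stage 2: 34(ω_s−ω_c) = −88(ω_r−ω_c),  ω_s=0, ω_r=1
Stage 2: 34(0−ω_c) = −88(1−ω_c)  ⇒  122ω_c = 88  ⇒  ω_c = 44/61
  ⇒ ω_c²/ω_r² = 44/61
Coupling ω_r² = ω_r¹ ⇒ overall = 55/39 × 44/61 = 2420/2379

2420/2379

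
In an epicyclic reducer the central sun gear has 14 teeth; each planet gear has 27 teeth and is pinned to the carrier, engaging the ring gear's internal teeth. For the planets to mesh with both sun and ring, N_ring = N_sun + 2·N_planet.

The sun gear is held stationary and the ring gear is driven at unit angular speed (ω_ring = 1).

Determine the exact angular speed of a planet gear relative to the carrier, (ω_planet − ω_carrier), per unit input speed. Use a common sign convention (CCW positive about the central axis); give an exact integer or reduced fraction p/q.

476/1107

N_ring = 14 + 2·27 = 68
14(ω_s−ω_c) = −68(ω_r−ω_c),  ω_s=0, ω_r=1
14(0−ω_c) = −68(1−ω_c)  ⇒  82ω_c = 68  ⇒  ω_c = 34/41
sun–planet: 14·(0−34/41) = −27·(ω_p−ω_c)  ⇒  ω_p−ω_c = −(14/27)·(-34/41) = 476/1107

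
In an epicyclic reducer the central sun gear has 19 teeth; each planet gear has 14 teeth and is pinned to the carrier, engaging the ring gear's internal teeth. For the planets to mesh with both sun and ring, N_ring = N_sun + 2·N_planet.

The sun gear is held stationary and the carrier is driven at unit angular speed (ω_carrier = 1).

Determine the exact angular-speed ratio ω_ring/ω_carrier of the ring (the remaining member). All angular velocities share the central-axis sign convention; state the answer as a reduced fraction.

N_ring = 19 + 2·14 = 47
19(ω_s−ω_c) = −47(ω_r−ω_c),  ω_s=0, ω_c=1
ω_r = 1 − (19/47)(0−1) = 66/47
ω_r/ω_c = 66/47

66/47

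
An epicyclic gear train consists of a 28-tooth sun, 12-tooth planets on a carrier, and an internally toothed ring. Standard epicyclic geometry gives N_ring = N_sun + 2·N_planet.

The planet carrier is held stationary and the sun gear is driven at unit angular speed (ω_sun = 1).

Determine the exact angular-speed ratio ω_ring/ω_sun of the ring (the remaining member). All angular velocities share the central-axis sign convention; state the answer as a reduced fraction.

-7/13

N_ring = 28 + 2·12 = 52
28(ω_s−ω_c) = −52(ω_r−ω_c),  ω_c=0, ω_s=1
ω_r = 0 − (28/52)(1−0) = -7/13
ω_r/ω_s = -7/13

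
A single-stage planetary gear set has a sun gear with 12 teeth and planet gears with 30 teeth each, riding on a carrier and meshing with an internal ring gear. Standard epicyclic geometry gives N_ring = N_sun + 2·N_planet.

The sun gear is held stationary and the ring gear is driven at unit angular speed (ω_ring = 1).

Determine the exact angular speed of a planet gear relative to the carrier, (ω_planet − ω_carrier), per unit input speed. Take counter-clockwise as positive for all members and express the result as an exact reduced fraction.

12/35

N_ring = 12 + 2·30 = 72
12(ω_s−ω_c) = −72(ω_r−ω_c),  ω_s=0, ω_r=1
12(0−ω_c) = −72(1−ω_c)  ⇒  84ω_c = 72  ⇒  ω_c = 6/7
sun–planet: 12·(0−6/7) = −30·(ω_p−ω_c)  ⇒  ω_p−ω_c = −(12/30)·(-6/7) = 12/35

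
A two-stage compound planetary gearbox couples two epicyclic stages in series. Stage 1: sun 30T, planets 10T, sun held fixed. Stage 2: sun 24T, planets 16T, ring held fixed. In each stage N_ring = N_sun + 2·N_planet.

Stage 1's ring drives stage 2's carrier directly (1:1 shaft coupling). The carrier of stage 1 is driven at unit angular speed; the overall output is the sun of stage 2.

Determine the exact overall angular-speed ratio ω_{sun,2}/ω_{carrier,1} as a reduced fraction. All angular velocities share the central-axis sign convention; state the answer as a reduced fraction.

16/3

Stage 1: N_ring = 30 + 2·10 = 50
Stage 1: 30(ω_s−ω_c) = −50(ω_r−ω_c),  ω_s=0, ω_c=1
Stage 1: ω_r = 1 − (30/50)(0−1) = 8/5
  ⇒ ω_r¹/ω_c¹ = 8/5
Stage 2: N_ring = 24 + 2·16 = 56
Stage 2: 24(ω_s−ω_c) = −56(ω_r−ω_c),  ω_r=0, ω_c=1
Stage 2: ω_s = 1 − (56/24)(0−1) = 10/3
  ⇒ ω_s²/ω_c² = 10/3
Coupling ω_c² = ω_r¹ ⇒ overall = 8/5 × 10/3 = 16/3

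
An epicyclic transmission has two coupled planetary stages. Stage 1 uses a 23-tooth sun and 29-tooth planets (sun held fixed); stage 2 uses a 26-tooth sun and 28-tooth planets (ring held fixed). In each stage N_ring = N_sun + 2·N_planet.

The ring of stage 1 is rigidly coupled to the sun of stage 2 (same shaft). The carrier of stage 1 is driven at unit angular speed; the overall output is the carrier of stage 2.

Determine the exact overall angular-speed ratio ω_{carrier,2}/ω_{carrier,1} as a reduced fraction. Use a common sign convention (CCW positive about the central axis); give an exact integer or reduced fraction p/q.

676/2187

Stage 1: N_ring = 23 + 2·29 = 81
Stage 1: 23(ω_s−ω_c) = −81(ω_r−ω_c),  ω_s=0, ω_c=1
Stage 1: ω_r = 1 − (23/81)(0−1) = 104/81
  ⇒ ω_r¹/ω_c¹ = 104/81
Stage 2: N_ring = 26 + 2·28 = 82
Stage 2: 26(ω_s−ω_c) = −82(ω_r−ω_c),  ω_r=0, ω_s=1
Stage 2: 26(1−ω_c) = −82(0−ω_c)  ⇒  108ω_c = 26  ⇒  ω_c = 13/54
  ⇒ ω_c²/ω_s² = 13/54
Coupling ω_s² = ω_r¹ ⇒ overall = 104/81 × 13/54 = 676/2187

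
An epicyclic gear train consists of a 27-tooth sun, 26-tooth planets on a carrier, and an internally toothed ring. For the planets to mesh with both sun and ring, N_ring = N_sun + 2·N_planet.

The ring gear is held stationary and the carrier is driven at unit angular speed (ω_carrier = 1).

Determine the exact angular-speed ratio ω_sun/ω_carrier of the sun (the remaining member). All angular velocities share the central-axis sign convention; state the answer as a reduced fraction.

106/27

N_ring = 27 + 2·26 = 79
27(ω_s−ω_c) = −79(ω_r−ω_c),  ω_r=0, ω_c=1
ω_s = 1 − (79/27)(0−1) = 106/27
ω_s/ω_c = 106/27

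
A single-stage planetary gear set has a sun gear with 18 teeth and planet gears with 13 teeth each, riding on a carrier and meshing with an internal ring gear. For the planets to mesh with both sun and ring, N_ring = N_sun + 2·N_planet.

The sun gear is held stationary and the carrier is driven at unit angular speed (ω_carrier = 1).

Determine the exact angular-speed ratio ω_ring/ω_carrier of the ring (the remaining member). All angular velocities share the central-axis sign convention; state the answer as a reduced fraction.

N_ring = 18 + 2·13 = 44
18(ω_s−ω_c) = −44(ω_r−ω_c),  ω_s=0, ω_c=1
ω_r = 1 − (18/44)(0−1) = 31/22
ω_r/ω_c = 31/22

31/22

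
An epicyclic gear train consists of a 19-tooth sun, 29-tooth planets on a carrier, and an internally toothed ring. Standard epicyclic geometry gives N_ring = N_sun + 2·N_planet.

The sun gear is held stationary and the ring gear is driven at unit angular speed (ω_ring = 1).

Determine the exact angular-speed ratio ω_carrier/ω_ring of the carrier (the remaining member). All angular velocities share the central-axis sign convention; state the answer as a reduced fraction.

N_ring = 19 + 2·29 = 77
19(ω_s−ω_c) = −77(ω_r−ω_c),  ω_s=0, ω_r=1
19(0−ω_c) = −77(1−ω_c)  ⇒  96ω_c = 77  ⇒  ω_c = 77/96
ω_c/ω_r = 77/96

77/96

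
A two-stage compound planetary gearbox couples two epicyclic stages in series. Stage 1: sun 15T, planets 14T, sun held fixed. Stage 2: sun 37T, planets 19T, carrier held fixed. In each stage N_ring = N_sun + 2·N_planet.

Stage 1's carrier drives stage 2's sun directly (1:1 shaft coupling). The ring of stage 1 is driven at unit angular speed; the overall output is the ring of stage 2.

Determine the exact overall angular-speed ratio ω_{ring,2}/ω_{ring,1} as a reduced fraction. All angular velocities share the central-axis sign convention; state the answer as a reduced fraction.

-1591/4350

Stage 1: N_ring = 15 + 2·14 = 43
Stage 1: 15(ω_s−ω_c) = −43(ω_r−ω_c),  ω_s=0, ω_r=1
Stage 1: 15(0−ω_c) = −43(1−ω_c)  ⇒  58ω_c = 43  ⇒  ω_c = 43/58
  ⇒ ω_c¹/ω_r¹ = 43/58
Stage 2: N_ring = 37 + 2·19 = 75
Stage 2: 37(ω_s−ω_c) = −75(ω_r−ω_c),  ω_c=0, ω_s=1
Stage 2: ω_r = 0 − (37/75)(1−0) = -37/75
  ⇒ ω_r²/ω_s² = -37/75
Coupling ω_s² = ω_c¹ ⇒ overall = 43/58 × -37/75 = -1591/4350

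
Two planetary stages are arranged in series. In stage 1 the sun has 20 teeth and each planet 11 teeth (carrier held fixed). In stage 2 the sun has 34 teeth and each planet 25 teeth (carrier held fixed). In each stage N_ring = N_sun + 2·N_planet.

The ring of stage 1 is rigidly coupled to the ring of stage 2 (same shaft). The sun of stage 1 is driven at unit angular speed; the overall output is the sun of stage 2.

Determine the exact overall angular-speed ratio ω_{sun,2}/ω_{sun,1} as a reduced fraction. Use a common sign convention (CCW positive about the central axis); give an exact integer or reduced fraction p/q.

Stage 1: N_ring = 20 + 2·11 = 42
Stage 1: 20(ω_s−ω_c) = −42(ω_r−ω_c),  ω_c=0, ω_s=1
Stage 1: ω_r = 0 − (20/42)(1−0) = -10/21
  ⇒ ω_r¹/ω_s¹ = -10/21
Stage 2: N_ring = 34 + 2·25 = 84
Stage 2: 34(ω_s−ω_c) = −84(ω_r−ω_c),  ω_c=0, ω_r=1
Stage 2: ω_s = 0 − (84/34)(1−0) = -42/17
  ⇒ ω_s²/ω_r² = -42/17
Coupling ω_r² = ω_r¹ ⇒ overall = -10/21 × -42/17 = 20/17

20/17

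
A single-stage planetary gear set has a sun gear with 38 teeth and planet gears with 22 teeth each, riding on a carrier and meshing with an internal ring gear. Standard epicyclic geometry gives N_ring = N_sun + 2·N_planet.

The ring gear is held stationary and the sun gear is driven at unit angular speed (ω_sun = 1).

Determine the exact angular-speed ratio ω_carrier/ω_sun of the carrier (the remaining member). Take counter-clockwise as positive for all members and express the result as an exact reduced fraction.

19/60

N_ring = 38 + 2·22 = 82
38(ω_s−ω_c) = −82(ω_r−ω_c),  ω_r=0, ω_s=1
38(1−ω_c) = −82(0−ω_c)  ⇒  120ω_c = 38  ⇒  ω_c = 19/60
ω_c/ω_s = 19/60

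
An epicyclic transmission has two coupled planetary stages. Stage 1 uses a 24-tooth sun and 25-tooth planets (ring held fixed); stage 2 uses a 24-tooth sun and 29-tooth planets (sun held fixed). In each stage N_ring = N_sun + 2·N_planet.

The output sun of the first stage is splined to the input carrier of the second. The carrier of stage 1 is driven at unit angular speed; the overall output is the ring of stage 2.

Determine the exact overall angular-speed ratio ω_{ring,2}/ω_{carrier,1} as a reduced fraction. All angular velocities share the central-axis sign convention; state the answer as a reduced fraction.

Stage 1: N_ring = 24 + 2·25 = 74
Stage 1: 24(ω_s−ω_c) = −74(ω_r−ω_c),  ω_r=0, ω_c=1
Stage 1: ω_s = 1 − (74/24)(0−1) = 49/12
  ⇒ ω_s¹/ω_c¹ = 49/12
Stage 2: N_ring = 24 + 2·29 = 82
Stage 2: 24(ω_s−ω_c) = −82(ω_r−ω_c),  ω_s=0, ω_c=1
Stage 2: ω_r = 1 − (24/82)(0−1) = 53/41
  ⇒ ω_r²/ω_c² = 53/41
Coupling ω_c² = ω_s¹ ⇒ overall = 49/12 × 53/41 = 2597/492

2597/492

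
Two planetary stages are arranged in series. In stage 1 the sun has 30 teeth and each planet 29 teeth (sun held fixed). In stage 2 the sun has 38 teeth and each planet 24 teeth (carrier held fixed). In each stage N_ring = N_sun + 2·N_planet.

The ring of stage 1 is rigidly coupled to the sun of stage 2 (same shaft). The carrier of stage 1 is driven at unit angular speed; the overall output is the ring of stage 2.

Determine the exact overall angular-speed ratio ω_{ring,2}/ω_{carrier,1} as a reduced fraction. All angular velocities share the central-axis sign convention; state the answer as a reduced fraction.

Stage 1: N_ring = 30 + 2·29 = 88
Stage 1: 30(ω_s−ω_c) = −88(ω_r−ω_c),  ω_s=0, ω_c=1
Stage 1: ω_r = 1 − (30/88)(0−1) = 59/44
  ⇒ ω_r¹/ω_c¹ = 59/44
Stage 2: N_ring = 38 + 2·24 = 86
Stage 2: 38(ω_s−ω_c) = −86(ω_r−ω_c),  ω_c=0, ω_s=1
Stage 2: ω_r = 0 − (38/86)(1−0) = -19/43
  ⇒ ω_r²/ω_s² = -19/43
Coupling ω_s² = ω_r¹ ⇒ overall = 59/44 × -19/43 = -1121/1892

-1121/1892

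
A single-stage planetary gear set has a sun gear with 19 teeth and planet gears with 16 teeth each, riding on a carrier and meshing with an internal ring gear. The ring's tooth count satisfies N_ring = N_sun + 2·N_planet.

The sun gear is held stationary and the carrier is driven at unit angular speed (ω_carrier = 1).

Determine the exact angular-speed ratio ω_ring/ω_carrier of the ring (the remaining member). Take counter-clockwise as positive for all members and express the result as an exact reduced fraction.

N_ring = 19 + 2·16 = 51
19(ω_s−ω_c) = −51(ω_r−ω_c),  ω_s=0, ω_c=1
ω_r = 1 − (19/51)(0−1) = 70/51
ω_r/ω_c = 70/51

70/51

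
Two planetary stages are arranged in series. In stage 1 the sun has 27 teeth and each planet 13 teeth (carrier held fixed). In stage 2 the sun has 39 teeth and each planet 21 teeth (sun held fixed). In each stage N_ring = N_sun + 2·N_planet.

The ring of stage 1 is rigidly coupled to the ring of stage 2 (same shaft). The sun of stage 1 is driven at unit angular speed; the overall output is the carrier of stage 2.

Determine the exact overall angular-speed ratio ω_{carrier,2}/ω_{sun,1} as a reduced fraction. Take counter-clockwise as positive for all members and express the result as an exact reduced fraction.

-729/2120

Stage 1: N_ring = 27 + 2·13 = 53
Stage 1: 27(ω_s−ω_c) = −53(ω_r−ω_c),  ω_c=0, ω_s=1
Stage 1: ω_r = 0 − (27/53)(1−0) = -27/53
  ⇒ ω_r¹/ω_s¹ = -27/53
Stage 2: N_ring = 39 + 2·21 = 81
Stage 2: 39(ω_s−ω_c) = −81(ω_r−ω_c),  ω_s=0, ω_r=1
Stage 2: 39(0−ω_c) = −81(1−ω_c)  ⇒  120ω_c = 81  ⇒  ω_c = 27/40
  ⇒ ω_c²/ω_r² = 27/40
Coupling ω_r² = ω_r¹ ⇒ overall = -27/53 × 27/40 = -729/2120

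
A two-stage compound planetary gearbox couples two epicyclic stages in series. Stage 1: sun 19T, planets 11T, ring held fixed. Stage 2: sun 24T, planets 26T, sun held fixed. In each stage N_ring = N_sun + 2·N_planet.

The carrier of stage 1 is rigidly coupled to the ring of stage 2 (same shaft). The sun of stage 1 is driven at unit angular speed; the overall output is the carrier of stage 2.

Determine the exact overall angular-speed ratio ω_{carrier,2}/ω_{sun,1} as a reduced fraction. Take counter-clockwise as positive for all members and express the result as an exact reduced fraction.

361/1500

Stage 1: N_ring = 19 + 2·11 = 41
Stage 1: 19(ω_s−ω_c) = −41(ω_r−ω_c),  ω_r=0, ω_s=1
Stage 1: 19(1−ω_c) = −41(0−ω_c)  ⇒  60ω_c = 19  ⇒  ω_c = 19/60
  ⇒ ω_c¹/ω_s¹ = 19/60
Stage 2: N_ring = 24 + 2·26 = 76
Stage 2: 24(ω_s−ω_c) = −76(ω_r−ω_c),  ω_s=0, ω_r=1
Stage 2: 24(0−ω_c) = −76(1−ω_c)  ⇒  100ω_c = 76  ⇒  ω_c = 19/25
  ⇒ ω_c²/ω_r² = 19/25
Coupling ω_r² = ω_c¹ ⇒ overall = 19/60 × 19/25 = 361/1500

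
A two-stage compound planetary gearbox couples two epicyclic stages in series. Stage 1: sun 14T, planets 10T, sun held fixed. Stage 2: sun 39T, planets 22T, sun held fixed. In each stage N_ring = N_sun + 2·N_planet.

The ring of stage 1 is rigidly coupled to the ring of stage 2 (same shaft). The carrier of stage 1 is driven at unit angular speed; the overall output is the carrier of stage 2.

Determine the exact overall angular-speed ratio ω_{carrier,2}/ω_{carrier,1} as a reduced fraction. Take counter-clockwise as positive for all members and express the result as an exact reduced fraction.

Stage 1: N_ring = 14 + 2·10 = 34
Stage 1: 14(ω_s−ω_c) = −34(ω_r−ω_c),  ω_s=0, ω_c=1
Stage 1: ω_r = 1 − (14/34)(0−1) = 24/17
  ⇒ ω_r¹/ω_c¹ = 24/17
Stage 2: N_ring = 39 + 2·22 = 83
Stage 2: 39(ω_s−ω_c) = −83(ω_r−ω_c),  ω_s=0, ω_r=1
Stage 2: 39(0−ω_c) = −83(1−ω_c)  ⇒  122ω_c = 83  ⇒  ω_c = 83/122
  ⇒ ω_c²/ω_r² = 83/122
Coupling ω_r² = ω_r¹ ⇒ overall = 24/17 × 83/122 = 996/1037

996/1037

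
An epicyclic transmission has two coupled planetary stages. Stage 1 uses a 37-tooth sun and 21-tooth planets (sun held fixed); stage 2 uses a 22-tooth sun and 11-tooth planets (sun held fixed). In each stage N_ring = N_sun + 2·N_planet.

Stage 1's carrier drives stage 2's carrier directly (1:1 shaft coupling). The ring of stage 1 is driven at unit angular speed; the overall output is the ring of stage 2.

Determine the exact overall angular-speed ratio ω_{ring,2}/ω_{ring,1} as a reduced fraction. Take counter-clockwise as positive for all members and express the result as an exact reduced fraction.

237/232

Stage 1: N_ring = 37 + 2·21 = 79
Stage 1: 37(ω_s−ω_c) = −79(ω_r−ω_c),  ω_s=0, ω_r=1
Stage 1: 37(0−ω_c) = −79(1−ω_c)  ⇒  116ω_c = 79  ⇒  ω_c = 79/116
  ⇒ ω_c¹/ω_r¹ = 79/116
Stage 2: N_ring = 22 + 2·11 = 44
Stage 2: 22(ω_s−ω_c) = −44(ω_r−ω_c),  ω_s=0, ω_c=1
Stage 2: ω_r = 1 − (22/44)(0−1) = 3/2
  ⇒ ω_r²/ω_c² = 3/2
Coupling ω_c² = ω_c¹ ⇒ overall = 79/116 × 3/2 = 237/232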